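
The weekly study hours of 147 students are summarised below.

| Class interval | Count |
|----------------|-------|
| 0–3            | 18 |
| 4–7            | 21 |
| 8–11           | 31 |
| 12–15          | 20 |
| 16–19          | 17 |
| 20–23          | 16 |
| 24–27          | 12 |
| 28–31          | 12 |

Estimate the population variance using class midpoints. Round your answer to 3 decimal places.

71.592

Midpoints: 1.5, 5.5, 9.5, 13.5, 17.5, 21.5, 25.5, 29.5
n = 147, Σfm = 2008.5, mean = 13.6633
Σfm² = 37966.75
Σf(m − x̄)² = Σfm² − (Σfm)²/n = 37966.75 − 2008.5²/147 = 10524.0816
Population variance = 10524.0816 / 147 = 71.5924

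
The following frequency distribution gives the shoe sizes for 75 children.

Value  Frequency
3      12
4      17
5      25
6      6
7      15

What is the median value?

5

Cumulative frequencies: 12, 29, 54, 60, 75
n = 75, so the median is the value in position (n+1)/2 = 38.
Position 38 falls at value 5.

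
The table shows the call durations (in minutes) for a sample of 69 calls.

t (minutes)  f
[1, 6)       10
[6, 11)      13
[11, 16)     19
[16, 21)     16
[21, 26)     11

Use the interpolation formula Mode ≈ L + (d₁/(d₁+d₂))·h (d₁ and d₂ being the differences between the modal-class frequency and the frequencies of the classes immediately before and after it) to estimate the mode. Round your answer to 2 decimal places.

14.33

Modal class: [11, 16) (highest frequency 19).
d₁ = 19 − 13 = 6, d₂ = 19 − 16 = 3
Mode ≈ 11 + (6/(6+3)) × 5 = 11 + 3.3333 = 14.3333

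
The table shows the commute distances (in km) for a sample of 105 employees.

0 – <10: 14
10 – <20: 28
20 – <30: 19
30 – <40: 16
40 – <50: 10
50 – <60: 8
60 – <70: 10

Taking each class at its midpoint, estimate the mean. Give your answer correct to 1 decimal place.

29.2

Midpoints: 5, 15, 25, 35, 45, 55, 65
Σfm = 14×5 + 28×15 + 19×25 + 16×35 + 10×45 + 8×55 + 10×65 = 3065
n = Σf = 105
Mean = 3065 / 105 = 29.1905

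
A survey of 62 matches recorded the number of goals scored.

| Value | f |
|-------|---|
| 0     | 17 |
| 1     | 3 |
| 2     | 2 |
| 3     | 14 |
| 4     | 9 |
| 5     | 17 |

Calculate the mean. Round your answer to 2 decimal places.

2.74

Values: 0, 1, 2, 3, 4, 5
Σfx = 17×0 + 3×1 + 2×2 + 14×3 + 9×4 + 17×5 = 170
n = Σf = 62
Mean = 170 / 62 = 2.7419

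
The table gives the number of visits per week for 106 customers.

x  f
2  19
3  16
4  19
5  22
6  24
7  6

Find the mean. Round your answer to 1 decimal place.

Values: 2, 3, 4, 5, 6, 7
Σfx = 19×2 + 16×3 + 19×4 + 22×5 + 24×6 + 6×7 = 458
n = Σf = 106
Mean = 458 / 106 = 4.3208

4.3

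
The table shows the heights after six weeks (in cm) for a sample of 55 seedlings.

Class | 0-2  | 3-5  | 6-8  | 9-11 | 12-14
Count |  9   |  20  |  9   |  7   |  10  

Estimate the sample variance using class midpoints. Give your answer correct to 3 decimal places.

16.800

Midpoints: 1, 4, 7, 10, 13
n = 55, Σfm = 352, mean = 6.4000
Σfm² = 3160
Σf(m − x̄)² = Σfm² − (Σfm)²/n = 3160 − 352²/55 = 907.2000
Sample variance = 907.2000 / 54 = 16.8000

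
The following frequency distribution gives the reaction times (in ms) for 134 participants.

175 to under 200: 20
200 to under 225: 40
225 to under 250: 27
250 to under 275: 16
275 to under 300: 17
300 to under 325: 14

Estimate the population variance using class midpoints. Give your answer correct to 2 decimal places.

Midpoints: 187.5, 212.5, 237.5, 262.5, 287.5, 312.5
n = 134, Σfm = 32125, mean = 239.7388
Σfm² = 7907187.5
Σf(m − x̄)² = Σfm² − (Σfm)²/n = 7907187.5 − 32125²/134 = 205578.3582
Population variance = 205578.3582 / 134 = 1534.1669

1534.17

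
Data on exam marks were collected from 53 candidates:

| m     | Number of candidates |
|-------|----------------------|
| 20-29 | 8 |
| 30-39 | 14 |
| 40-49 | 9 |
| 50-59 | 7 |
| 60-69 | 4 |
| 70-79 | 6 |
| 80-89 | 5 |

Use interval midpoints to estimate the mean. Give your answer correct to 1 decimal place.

Midpoints: 24.5, 34.5, 44.5, 54.5, 64.5, 74.5, 84.5
Σfm = 8×24.5 + 14×34.5 + 9×44.5 + 7×54.5 + 4×64.5 + 6×74.5 + 5×84.5 = 2588.5
n = Σf = 53
Mean = 2588.5 / 53 = 48.8396

48.8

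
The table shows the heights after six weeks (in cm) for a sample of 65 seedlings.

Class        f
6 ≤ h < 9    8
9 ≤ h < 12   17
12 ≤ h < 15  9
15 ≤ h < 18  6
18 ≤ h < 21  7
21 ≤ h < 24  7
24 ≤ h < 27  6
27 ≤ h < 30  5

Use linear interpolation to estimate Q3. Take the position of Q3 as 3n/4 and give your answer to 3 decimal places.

Cumulative frequencies: 8, 25, 34, 40, 47, 54, 60, 65
n = 65; position = 3n/4 = 48.75.
This falls in the class 21 ≤ h < 24: L = 21, F = 47, f = 7, h = 3.
Upper quartile ≈ 21 + ((48.75 − 47) / 7) × 3 = 21.7500

21.750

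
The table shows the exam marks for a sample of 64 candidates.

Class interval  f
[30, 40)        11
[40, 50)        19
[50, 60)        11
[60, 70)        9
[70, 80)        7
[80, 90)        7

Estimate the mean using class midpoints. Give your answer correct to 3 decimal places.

55.469

Midpoints: 35, 45, 55, 65, 75, 85
Σfm = 11×35 + 19×45 + 11×55 + 9×65 + 7×75 + 7×85 = 3550
n = Σf = 64
Mean = 3550 / 64 = 55.4688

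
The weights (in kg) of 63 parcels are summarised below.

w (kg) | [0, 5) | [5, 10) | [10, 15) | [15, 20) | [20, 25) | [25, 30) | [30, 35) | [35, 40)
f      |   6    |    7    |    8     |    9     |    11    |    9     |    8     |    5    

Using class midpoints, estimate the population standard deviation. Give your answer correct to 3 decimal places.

10.384

Midpoints: 2.5, 7.5, 12.5, 17.5, 22.5, 27.5, 32.5, 37.5
n = 63, Σfm = 1267.5, mean = 20.1190
Σfm² = 32293.75
Σf(m − x̄)² = Σfm² − (Σfm)²/n = 32293.75 − 1267.5²/63 = 6792.8571
Population variance = 6792.8571 / 63 = 107.8231
Standard deviation = √107.8231 = 10.3838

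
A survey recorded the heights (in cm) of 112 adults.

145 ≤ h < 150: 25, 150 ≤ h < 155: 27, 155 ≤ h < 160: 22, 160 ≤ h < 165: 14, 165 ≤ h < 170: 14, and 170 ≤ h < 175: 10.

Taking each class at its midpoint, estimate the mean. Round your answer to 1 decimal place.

157.3

Midpoints: 147.5, 152.5, 157.5, 162.5, 167.5, 172.5
Σfm = 25×147.5 + 27×152.5 + 22×157.5 + 14×162.5 + 14×167.5 + 10×172.5 = 17615
n = Σf = 112
Mean = 17615 / 112 = 157.2768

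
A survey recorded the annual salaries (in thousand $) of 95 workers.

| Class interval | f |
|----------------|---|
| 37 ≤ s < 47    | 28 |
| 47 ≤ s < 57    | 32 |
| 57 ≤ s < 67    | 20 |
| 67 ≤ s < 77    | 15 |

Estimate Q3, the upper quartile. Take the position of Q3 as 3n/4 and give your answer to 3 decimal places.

62.625

Cumulative frequencies: 28, 60, 80, 95
n = 95; position = 3n/4 = 71.25.
This falls in the class 57 ≤ s < 67: L = 57, F = 60, f = 20, h = 10.
Upper quartile ≈ 57 + ((71.25 − 60) / 20) × 10 = 62.6250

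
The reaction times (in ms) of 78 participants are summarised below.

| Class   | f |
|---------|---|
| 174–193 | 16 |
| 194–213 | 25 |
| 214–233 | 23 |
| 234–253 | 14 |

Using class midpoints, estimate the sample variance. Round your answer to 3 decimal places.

Midpoints: 183.5, 203.5, 223.5, 243.5
n = 78, Σfm = 16573, mean = 212.4744
Σfm² = 3553055.5
Σf(m − x̄)² = Σfm² − (Σfm)²/n = 3553055.5 − 16573²/78 = 31717.9487
Sample variance = 31717.9487 / 77 = 411.9214

411.921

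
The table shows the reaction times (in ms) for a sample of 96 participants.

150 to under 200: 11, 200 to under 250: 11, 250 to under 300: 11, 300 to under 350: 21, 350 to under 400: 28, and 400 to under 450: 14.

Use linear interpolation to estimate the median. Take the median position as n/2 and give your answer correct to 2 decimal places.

335.71

Cumulative frequencies: 11, 22, 33, 54, 82, 96
n = 96; position = n/2 = 48.
This falls in the class 300 to under 350: L = 300, F = 33, f = 21, h = 50.
Median ≈ 300 + ((48 − 33) / 21) × 50 = 335.7143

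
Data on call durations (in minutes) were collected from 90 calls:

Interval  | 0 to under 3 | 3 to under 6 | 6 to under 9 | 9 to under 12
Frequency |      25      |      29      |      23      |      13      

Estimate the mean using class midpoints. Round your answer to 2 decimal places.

Midpoints: 1.5, 4.5, 7.5, 10.5
Σfm = 25×1.5 + 29×4.5 + 23×7.5 + 13×10.5 = 477
n = Σf = 90
Mean = 477 / 90 = 5.3000

5.30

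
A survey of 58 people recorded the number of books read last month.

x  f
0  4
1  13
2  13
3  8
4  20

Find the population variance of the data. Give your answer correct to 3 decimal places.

Values: 0, 1, 2, 3, 4
n = 58, Σfx = 143, mean = 2.4655
Σfx² = 457
Σf(x − x̄)² = Σfx² − (Σfx)²/n = 457 − 143²/58 = 104.4310
Population variance = 104.4310 / 58 = 1.8005

1.801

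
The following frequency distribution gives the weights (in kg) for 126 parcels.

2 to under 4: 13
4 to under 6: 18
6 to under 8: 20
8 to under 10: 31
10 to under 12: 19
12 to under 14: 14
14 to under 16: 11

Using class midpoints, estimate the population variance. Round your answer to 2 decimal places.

12.10

Midpoints: 3, 5, 7, 9, 11, 13, 15
n = 126, Σfm = 1104, mean = 8.7619
Σfm² = 11198
Σf(m − x̄)² = Σfm² − (Σfm)²/n = 11198 − 1104²/126 = 1524.8571
Population variance = 1524.8571 / 126 = 12.1020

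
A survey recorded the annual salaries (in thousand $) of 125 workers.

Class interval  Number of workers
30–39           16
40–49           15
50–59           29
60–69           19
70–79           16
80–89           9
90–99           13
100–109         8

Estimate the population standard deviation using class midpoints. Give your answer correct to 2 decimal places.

Midpoints: 34.5, 44.5, 54.5, 64.5, 74.5, 84.5, 94.5, 104.5
n = 125, Σfm = 8042.5, mean = 64.3400
Σfm² = 570451.25
Σf(m − x̄)² = Σfm² − (Σfm)²/n = 570451.25 − 8042.5²/125 = 52996.8000
Population variance = 52996.8000 / 125 = 423.9744
Standard deviation = √423.9744 = 20.5906

20.59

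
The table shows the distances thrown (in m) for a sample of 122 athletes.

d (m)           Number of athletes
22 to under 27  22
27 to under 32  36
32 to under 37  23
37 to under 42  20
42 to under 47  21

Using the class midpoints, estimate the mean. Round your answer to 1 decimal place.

Midpoints: 24.5, 29.5, 34.5, 39.5, 44.5
Σfm = 22×24.5 + 36×29.5 + 23×34.5 + 20×39.5 + 21×44.5 = 4119
n = Σf = 122
Mean = 4119 / 122 = 33.7623

33.8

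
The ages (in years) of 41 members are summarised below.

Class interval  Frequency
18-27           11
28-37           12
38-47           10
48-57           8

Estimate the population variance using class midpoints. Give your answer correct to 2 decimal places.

115.88

Midpoints: 22.5, 32.5, 42.5, 52.5
n = 41, Σfm = 1482.5, mean = 36.1585
Σfm² = 58356.25
Σf(m − x̄)² = Σfm² − (Σfm)²/n = 58356.25 − 1482.5²/41 = 4751.2195
Population variance = 4751.2195 / 41 = 115.8834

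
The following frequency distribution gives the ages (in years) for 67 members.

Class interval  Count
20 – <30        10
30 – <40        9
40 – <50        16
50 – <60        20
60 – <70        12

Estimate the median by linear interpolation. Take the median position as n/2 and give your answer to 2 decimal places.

49.06

Cumulative frequencies: 10, 19, 35, 55, 67
n = 67; position = n/2 = 33.5.
This falls in the class 40 – <50: L = 40, F = 19, f = 16, h = 10.
Median ≈ 40 + ((33.5 − 19) / 16) × 10 = 49.0625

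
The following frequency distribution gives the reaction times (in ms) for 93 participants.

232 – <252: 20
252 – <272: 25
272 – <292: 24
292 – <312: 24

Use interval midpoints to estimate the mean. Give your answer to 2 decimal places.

Midpoints: 242, 262, 282, 302
Σfm = 20×242 + 25×262 + 24×282 + 24×302 = 25406
n = Σf = 93
Mean = 25406 / 93 = 273.1828

273.18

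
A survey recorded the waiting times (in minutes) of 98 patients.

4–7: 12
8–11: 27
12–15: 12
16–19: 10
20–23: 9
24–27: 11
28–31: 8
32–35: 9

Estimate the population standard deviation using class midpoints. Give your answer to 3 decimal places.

Midpoints: 5.5, 9.5, 13.5, 17.5, 21.5, 25.5, 29.5, 33.5
n = 98, Σfm = 1671, mean = 17.0510
Σfm² = 36424.5
Σf(m − x̄)² = Σfm² − (Σfm)²/n = 36424.5 − 1671²/98 = 7932.2449
Population variance = 7932.2449 / 98 = 80.9413
Standard deviation = √80.9413 = 8.9967

8.997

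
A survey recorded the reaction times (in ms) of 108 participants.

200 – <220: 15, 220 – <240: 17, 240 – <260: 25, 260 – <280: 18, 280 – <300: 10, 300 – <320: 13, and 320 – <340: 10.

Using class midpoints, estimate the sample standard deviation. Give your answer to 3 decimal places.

Midpoints: 210, 230, 250, 270, 290, 310, 330
n = 108, Σfm = 28400, mean = 262.9630
Σfm² = 7614800
Σf(m − x̄)² = Σfm² − (Σfm)²/n = 7614800 − 28400²/108 = 146651.8519
Sample variance = 146651.8519 / 107 = 1370.5781
Standard deviation = √1370.5781 = 37.0213

37.021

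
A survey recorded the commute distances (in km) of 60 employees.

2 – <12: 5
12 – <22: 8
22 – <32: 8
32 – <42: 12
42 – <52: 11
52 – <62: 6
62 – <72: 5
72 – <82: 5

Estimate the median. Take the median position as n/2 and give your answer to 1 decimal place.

39.5

Cumulative frequencies: 5, 13, 21, 33, 44, 50, 55, 60
n = 60; position = n/2 = 30.
This falls in the class 32 – <42: L = 32, F = 21, f = 12, h = 10.
Median ≈ 32 + ((30 − 21) / 12) × 10 = 39.5000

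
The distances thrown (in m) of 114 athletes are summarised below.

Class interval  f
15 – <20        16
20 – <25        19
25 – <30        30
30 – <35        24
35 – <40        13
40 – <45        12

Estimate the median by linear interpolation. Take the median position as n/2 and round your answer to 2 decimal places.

Cumulative frequencies: 16, 35, 65, 89, 102, 114
n = 114; position = n/2 = 57.
This falls in the class 25 – <30: L = 25, F = 35, f = 30, h = 5.
Median ≈ 25 + ((57 − 35) / 30) × 5 = 28.6667

28.67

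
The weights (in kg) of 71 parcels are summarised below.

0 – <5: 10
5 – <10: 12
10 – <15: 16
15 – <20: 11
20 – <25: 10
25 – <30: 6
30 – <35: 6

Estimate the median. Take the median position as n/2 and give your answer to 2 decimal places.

Cumulative frequencies: 10, 22, 38, 49, 59, 65, 71
n = 71; position = n/2 = 35.5.
This falls in the class 10 – <15: L = 10, F = 22, f = 16, h = 5.
Median ≈ 10 + ((35.5 − 22) / 16) × 5 = 14.2188

14.22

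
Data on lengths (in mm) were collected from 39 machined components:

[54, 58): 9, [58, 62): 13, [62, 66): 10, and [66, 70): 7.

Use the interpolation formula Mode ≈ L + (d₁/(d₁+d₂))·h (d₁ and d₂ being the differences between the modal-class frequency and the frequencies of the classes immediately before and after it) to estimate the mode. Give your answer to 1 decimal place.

Modal class: [58, 62) (highest frequency 13).
d₁ = 13 − 9 = 4, d₂ = 13 − 10 = 3
Mode ≈ 58 + (4/(4+3)) × 4 = 58 + 2.2857 = 60.2857

60.3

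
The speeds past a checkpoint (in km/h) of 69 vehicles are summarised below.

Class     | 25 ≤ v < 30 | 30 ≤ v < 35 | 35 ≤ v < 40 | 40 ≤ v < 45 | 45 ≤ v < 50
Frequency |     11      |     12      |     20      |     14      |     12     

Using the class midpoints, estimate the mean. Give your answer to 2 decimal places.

37.79

Midpoints: 27.5, 32.5, 37.5, 42.5, 47.5
Σfm = 11×27.5 + 12×32.5 + 20×37.5 + 14×42.5 + 12×47.5 = 2607.5
n = Σf = 69
Mean = 2607.5 / 69 = 37.7899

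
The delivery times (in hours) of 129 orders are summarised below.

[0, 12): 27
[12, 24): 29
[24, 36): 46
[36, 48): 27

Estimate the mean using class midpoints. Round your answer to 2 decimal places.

Midpoints: 6, 18, 30, 42
Σfm = 27×6 + 29×18 + 46×30 + 27×42 = 3198
n = Σf = 129
Mean = 3198 / 129 = 24.7907

24.79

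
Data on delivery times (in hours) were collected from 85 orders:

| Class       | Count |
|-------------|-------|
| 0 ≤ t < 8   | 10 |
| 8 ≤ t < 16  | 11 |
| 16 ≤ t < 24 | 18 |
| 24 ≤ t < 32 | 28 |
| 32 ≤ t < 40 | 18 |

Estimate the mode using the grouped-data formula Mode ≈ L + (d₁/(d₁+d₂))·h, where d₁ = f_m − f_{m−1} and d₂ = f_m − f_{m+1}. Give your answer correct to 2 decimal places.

28.00

Modal class: 24 ≤ t < 32 (highest frequency 28).
d₁ = 28 − 18 = 10, d₂ = 28 − 18 = 10
Mode ≈ 24 + (10/(10+10)) × 8 = 24 + 4.0000 = 28.0000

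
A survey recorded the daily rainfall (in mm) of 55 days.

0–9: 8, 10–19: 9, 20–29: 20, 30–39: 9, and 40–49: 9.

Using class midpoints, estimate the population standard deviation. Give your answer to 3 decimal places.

Midpoints: 4.5, 14.5, 24.5, 34.5, 44.5
n = 55, Σfm = 1367.5, mean = 24.8636
Σfm² = 42593.75
Σf(m − x̄)² = Σfm² − (Σfm)²/n = 42593.75 − 1367.5²/55 = 8592.7273
Population variance = 8592.7273 / 55 = 156.2314
Standard deviation = √156.2314 = 12.4993

12.499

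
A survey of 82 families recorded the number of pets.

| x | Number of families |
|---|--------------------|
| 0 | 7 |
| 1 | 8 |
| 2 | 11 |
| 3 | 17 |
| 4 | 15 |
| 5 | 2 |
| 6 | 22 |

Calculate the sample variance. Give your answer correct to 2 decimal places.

3.83

Values: 0, 1, 2, 3, 4, 5, 6
n = 82, Σfx = 283, mean = 3.4512
Σfx² = 1287
Σf(x − x̄)² = Σfx² − (Σfx)²/n = 1287 − 283²/82 = 310.3049
Sample variance = 310.3049 / 81 = 3.8309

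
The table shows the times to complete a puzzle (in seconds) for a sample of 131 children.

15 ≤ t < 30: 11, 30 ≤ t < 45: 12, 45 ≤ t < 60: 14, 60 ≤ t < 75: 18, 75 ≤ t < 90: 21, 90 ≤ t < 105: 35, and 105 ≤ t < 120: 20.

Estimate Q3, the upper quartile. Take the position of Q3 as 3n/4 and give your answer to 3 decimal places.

99.536

Cumulative frequencies: 11, 23, 37, 55, 76, 111, 131
n = 131; position = 3n/4 = 98.25.
This falls in the class 90 ≤ t < 105: L = 90, F = 76, f = 35, h = 15.
Upper quartile ≈ 90 + ((98.25 − 76) / 35) × 15 = 99.5357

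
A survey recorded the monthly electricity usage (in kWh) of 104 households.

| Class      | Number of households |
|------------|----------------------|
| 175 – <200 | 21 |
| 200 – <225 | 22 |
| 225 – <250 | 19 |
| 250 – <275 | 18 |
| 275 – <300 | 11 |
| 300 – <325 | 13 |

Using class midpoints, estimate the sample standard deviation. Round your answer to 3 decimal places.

Midpoints: 187.5, 212.5, 237.5, 262.5, 287.5, 312.5
n = 104, Σfm = 25075, mean = 241.1058
Σfm² = 6222500
Σf(m − x̄)² = Σfm² − (Σfm)²/n = 6222500 − 25075²/104 = 176772.8365
Sample variance = 176772.8365 / 103 = 1716.2411
Standard deviation = √1716.2411 = 41.4275

41.428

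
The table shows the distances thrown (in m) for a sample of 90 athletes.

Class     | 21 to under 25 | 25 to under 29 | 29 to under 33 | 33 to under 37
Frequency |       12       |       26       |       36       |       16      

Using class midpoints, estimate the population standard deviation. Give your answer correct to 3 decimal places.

3.704

Midpoints: 23, 27, 31, 35
n = 90, Σfm = 2654, mean = 29.4889
Σfm² = 79498
Σf(m − x̄)² = Σfm² − (Σfm)²/n = 79498 − 2654²/90 = 1234.4889
Population variance = 1234.4889 / 90 = 13.7165
Standard deviation = √13.7165 = 3.7036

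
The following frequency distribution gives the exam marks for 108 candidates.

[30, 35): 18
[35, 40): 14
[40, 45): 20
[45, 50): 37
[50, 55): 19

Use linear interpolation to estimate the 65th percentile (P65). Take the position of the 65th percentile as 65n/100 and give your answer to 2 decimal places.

Cumulative frequencies: 18, 32, 52, 89, 108
n = 108; position = 65n/100 = 70.2.
This falls in the class [45, 50): L = 45, F = 52, f = 37, h = 5.
65th percentile ≈ 45 + ((70.2 − 52) / 37) × 5 = 47.4595

47.46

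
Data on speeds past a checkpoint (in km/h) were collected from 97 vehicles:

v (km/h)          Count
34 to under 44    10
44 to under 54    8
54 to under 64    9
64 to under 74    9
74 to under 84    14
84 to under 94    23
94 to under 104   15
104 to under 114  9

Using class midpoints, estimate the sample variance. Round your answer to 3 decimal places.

Midpoints: 39, 49, 59, 69, 79, 89, 99, 109
n = 97, Σfm = 7553, mean = 77.8660
Σfm² = 632097
Σf(m − x̄)² = Σfm² − (Σfm)²/n = 632097 − 7553²/97 = 43975.2577
Sample variance = 43975.2577 / 96 = 458.0756

458.076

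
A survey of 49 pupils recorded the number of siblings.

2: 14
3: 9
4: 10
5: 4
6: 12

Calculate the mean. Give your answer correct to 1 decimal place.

3.8

Values: 2, 3, 4, 5, 6
Σfx = 14×2 + 9×3 + 10×4 + 4×5 + 12×6 = 187
n = Σf = 49
Mean = 187 / 49 = 3.8163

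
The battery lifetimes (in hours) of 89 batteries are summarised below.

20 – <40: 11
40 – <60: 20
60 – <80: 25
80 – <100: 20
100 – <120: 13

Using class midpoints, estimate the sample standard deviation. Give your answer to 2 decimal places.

24.85

Midpoints: 30, 50, 70, 90, 110
n = 89, Σfm = 6310, mean = 70.8989
Σfm² = 501700
Σf(m − x̄)² = Σfm² − (Σfm)²/n = 501700 − 6310²/89 = 54328.0899
Sample variance = 54328.0899 / 88 = 617.3647
Standard deviation = √617.3647 = 24.8468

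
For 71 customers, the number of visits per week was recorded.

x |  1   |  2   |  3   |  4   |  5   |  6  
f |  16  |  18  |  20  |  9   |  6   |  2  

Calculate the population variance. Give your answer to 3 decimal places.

1.768

Values: 1, 2, 3, 4, 5, 6
n = 71, Σfx = 190, mean = 2.6761
Σfx² = 634
Σf(x − x̄)² = Σfx² − (Σfx)²/n = 634 − 190²/71 = 125.5493
Population variance = 125.5493 / 71 = 1.7683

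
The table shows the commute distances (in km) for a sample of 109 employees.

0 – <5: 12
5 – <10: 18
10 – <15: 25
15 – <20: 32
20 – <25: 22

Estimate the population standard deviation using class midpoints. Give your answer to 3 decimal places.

6.343

Midpoints: 2.5, 7.5, 12.5, 17.5, 22.5
n = 109, Σfm = 1532.5, mean = 14.0596
Σfm² = 25931.25
Σf(m − x̄)² = Σfm² − (Σfm)²/n = 25931.25 − 1532.5²/109 = 4384.8624
Population variance = 4384.8624 / 109 = 40.2281
Standard deviation = √40.2281 = 6.3426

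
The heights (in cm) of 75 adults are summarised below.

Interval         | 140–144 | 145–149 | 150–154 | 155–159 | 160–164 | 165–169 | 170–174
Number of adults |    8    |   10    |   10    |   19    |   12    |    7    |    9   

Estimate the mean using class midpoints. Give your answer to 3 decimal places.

156.933

Midpoints: 142, 147, 152, 157, 162, 167, 172
Σfm = 8×142 + 10×147 + 10×152 + 19×157 + 12×162 + 7×167 + 9×172 = 11770
n = Σf = 75
Mean = 11770 / 75 = 156.9333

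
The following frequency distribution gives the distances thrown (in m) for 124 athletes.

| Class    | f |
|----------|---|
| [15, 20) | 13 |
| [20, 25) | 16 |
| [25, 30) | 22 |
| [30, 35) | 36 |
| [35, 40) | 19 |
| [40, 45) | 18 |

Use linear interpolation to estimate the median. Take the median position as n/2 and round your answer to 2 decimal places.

31.53

Cumulative frequencies: 13, 29, 51, 87, 106, 124
n = 124; position = n/2 = 62.
This falls in the class [30, 35): L = 30, F = 51, f = 36, h = 5.
Median ≈ 30 + ((62 − 51) / 36) × 5 = 31.5278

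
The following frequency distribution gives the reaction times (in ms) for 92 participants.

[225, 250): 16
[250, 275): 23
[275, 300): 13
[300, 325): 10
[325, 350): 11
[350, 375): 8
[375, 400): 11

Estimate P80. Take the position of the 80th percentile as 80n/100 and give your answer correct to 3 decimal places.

351.875

Cumulative frequencies: 16, 39, 52, 62, 73, 81, 92
n = 92; position = 80n/100 = 73.6.
This falls in the class [350, 375): L = 350, F = 73, f = 8, h = 25.
80th percentile ≈ 350 + ((73.6 − 73) / 8) × 25 = 351.8750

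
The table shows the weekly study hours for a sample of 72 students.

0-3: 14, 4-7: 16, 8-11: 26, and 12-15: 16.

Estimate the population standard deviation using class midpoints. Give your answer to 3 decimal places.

4.140

Midpoints: 1.5, 5.5, 9.5, 13.5
n = 72, Σfm = 572, mean = 7.9444
Σfm² = 5778
Σf(m − x̄)² = Σfm² − (Σfm)²/n = 5778 − 572²/72 = 1233.7778
Population variance = 1233.7778 / 72 = 17.1358
Standard deviation = √17.1358 = 4.1395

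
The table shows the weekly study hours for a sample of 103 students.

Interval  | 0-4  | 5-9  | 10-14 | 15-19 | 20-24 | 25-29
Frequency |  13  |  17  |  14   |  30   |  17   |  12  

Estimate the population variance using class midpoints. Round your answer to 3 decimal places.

59.091

Midpoints: 2, 7, 12, 17, 22, 27
n = 103, Σfm = 1521, mean = 14.7670
Σfm² = 28547
Σf(m − x̄)² = Σfm² − (Σfm)²/n = 28547 − 1521²/103 = 6086.4078
Population variance = 6086.4078 / 103 = 59.0913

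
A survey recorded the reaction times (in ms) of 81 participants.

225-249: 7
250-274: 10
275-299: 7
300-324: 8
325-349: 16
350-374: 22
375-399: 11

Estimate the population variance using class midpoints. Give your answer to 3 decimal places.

Midpoints: 237, 262, 287, 312, 337, 362, 387
n = 81, Σfm = 26397, mean = 325.8889
Σfm² = 8782489
Σf(m − x̄)² = Σfm² − (Σfm)²/n = 8782489 − 26397²/81 = 180000.0000
Population variance = 180000.0000 / 81 = 2222.2222

2222.222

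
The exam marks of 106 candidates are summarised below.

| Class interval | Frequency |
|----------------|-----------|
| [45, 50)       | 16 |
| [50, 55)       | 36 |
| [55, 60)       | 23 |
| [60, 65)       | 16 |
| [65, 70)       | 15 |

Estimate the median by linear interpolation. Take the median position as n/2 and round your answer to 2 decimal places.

Cumulative frequencies: 16, 52, 75, 91, 106
n = 106; position = n/2 = 53.
This falls in the class [55, 60): L = 55, F = 52, f = 23, h = 5.
Median ≈ 55 + ((53 − 52) / 23) × 5 = 55.2174

55.22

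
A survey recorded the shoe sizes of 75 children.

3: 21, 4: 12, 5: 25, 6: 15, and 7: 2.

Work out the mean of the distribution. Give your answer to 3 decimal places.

4.533

Values: 3, 4, 5, 6, 7
Σfx = 21×3 + 12×4 + 25×5 + 15×6 + 2×7 = 340
n = Σf = 75
Mean = 340 / 75 = 4.5333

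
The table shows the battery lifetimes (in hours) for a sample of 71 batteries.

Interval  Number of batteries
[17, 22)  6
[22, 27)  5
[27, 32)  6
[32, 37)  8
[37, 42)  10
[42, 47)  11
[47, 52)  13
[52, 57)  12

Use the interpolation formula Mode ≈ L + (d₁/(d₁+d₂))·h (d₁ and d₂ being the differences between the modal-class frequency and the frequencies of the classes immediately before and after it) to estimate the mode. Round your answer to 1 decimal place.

Modal class: [47, 52) (highest frequency 13).
d₁ = 13 − 11 = 2, d₂ = 13 − 12 = 1
Mode ≈ 47 + (2/(2+1)) × 5 = 47 + 3.3333 = 50.3333

50.3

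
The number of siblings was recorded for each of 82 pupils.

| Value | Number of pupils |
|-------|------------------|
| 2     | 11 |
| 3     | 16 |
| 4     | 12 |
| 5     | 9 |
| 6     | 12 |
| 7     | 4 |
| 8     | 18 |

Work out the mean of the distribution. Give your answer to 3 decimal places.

Values: 2, 3, 4, 5, 6, 7, 8
Σfx = 11×2 + 16×3 + 12×4 + 9×5 + 12×6 + 4×7 + 18×8 = 407
n = Σf = 82
Mean = 407 / 82 = 4.9634

4.963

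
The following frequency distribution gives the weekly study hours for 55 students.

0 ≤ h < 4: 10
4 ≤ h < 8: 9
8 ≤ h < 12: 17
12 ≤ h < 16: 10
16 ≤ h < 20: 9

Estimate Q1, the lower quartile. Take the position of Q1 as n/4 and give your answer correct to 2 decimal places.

5.67

Cumulative frequencies: 10, 19, 36, 46, 55
n = 55; position = n/4 = 13.75.
This falls in the class 4 ≤ h < 8: L = 4, F = 10, f = 9, h = 4.
Lower quartile ≈ 4 + ((13.75 − 10) / 9) × 4 = 5.6667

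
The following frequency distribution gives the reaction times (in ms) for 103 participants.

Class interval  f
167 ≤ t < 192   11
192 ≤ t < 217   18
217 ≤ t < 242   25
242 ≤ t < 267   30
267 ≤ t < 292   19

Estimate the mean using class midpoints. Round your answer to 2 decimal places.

Midpoints: 179.5, 204.5, 229.5, 254.5, 279.5
Σfm = 11×179.5 + 18×204.5 + 25×229.5 + 30×254.5 + 19×279.5 = 24338.5
n = Σf = 103
Mean = 24338.5 / 103 = 236.2961

236.30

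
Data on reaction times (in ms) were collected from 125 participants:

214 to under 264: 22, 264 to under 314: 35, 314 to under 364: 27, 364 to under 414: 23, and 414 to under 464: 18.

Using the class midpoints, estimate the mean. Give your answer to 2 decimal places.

Midpoints: 239, 289, 339, 389, 439
Σfm = 22×239 + 35×289 + 27×339 + 23×389 + 18×439 = 41375
n = Σf = 125
Mean = 41375 / 125 = 331.0000

331.00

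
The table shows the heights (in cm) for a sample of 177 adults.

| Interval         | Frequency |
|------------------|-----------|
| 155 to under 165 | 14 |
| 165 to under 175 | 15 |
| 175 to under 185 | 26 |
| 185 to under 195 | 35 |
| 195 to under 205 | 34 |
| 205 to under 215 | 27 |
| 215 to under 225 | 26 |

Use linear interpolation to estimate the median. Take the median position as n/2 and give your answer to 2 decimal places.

Cumulative frequencies: 14, 29, 55, 90, 124, 151, 177
n = 177; position = n/2 = 88.5.
This falls in the class 185 to under 195: L = 185, F = 55, f = 35, h = 10.
Median ≈ 185 + ((88.5 − 55) / 35) × 10 = 194.5714

194.57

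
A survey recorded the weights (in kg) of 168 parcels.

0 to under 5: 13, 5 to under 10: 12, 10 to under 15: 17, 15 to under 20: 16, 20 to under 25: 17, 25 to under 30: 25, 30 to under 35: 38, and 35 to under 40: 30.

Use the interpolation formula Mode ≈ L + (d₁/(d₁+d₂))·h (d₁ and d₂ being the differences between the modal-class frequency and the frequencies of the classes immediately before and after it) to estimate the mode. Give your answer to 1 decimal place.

33.1

Modal class: 30 to under 35 (highest frequency 38).
d₁ = 38 − 25 = 13, d₂ = 38 − 30 = 8
Mode ≈ 30 + (13/(13+8)) × 5 = 30 + 3.0952 = 33.0952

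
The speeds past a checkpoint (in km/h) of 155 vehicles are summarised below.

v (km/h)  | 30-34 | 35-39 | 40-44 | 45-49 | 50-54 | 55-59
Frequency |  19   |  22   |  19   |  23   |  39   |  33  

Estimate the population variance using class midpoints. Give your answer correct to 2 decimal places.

Midpoints: 32, 37, 42, 47, 52, 57
n = 155, Σfm = 7210, mean = 46.5161
Σfm² = 346570
Σf(m − x̄)² = Σfm² − (Σfm)²/n = 346570 − 7210²/155 = 11188.7097
Population variance = 11188.7097 / 155 = 72.1852

72.19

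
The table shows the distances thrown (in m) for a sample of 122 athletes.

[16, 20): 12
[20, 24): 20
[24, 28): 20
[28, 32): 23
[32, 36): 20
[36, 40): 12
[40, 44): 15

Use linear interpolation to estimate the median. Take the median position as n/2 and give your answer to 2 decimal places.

Cumulative frequencies: 12, 32, 52, 75, 95, 107, 122
n = 122; position = n/2 = 61.
This falls in the class [28, 32): L = 28, F = 52, f = 23, h = 4.
Median ≈ 28 + ((61 − 52) / 23) × 4 = 29.5652

29.57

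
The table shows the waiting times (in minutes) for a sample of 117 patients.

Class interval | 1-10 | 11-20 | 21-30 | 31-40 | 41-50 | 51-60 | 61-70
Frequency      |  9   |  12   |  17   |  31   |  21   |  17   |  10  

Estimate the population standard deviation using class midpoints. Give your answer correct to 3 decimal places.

16.603

Midpoints: 5.5, 15.5, 25.5, 35.5, 45.5, 55.5, 65.5
n = 117, Σfm = 4323.5, mean = 36.9530
Σfm² = 192019.25
Σf(m − x̄)² = Σfm² − (Σfm)²/n = 192019.25 − 4323.5²/117 = 32252.9915
Population variance = 32252.9915 / 117 = 275.6666
Standard deviation = √275.6666 = 16.6032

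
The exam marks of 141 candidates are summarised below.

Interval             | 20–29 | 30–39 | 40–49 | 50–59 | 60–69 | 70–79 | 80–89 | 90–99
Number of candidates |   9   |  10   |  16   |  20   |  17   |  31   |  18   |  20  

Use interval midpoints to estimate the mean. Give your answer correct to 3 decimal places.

65.138

Midpoints: 24.5, 34.5, 44.5, 54.5, 64.5, 74.5, 84.5, 94.5
Σfm = 9×24.5 + 10×34.5 + 16×44.5 + 20×54.5 + 17×64.5 + 31×74.5 + 18×84.5 + 20×94.5 = 9184.5
n = Σf = 141
Mean = 9184.5 / 141 = 65.1383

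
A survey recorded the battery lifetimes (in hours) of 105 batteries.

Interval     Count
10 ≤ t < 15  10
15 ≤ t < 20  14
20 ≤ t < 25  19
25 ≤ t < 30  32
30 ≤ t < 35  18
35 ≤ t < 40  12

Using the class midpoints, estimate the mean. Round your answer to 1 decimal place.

25.8

Midpoints: 12.5, 17.5, 22.5, 27.5, 32.5, 37.5
Σfm = 10×12.5 + 14×17.5 + 19×22.5 + 32×27.5 + 18×32.5 + 12×37.5 = 2712.5
n = Σf = 105
Mean = 2712.5 / 105 = 25.8333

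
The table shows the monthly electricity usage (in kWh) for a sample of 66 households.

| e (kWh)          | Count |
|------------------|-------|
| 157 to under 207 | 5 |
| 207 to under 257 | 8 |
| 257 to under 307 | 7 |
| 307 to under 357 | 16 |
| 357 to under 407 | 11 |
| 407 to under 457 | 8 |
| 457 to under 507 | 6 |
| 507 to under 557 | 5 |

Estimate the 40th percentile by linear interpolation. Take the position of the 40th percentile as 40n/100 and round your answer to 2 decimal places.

Cumulative frequencies: 5, 13, 20, 36, 47, 55, 61, 66
n = 66; position = 40n/100 = 26.4.
This falls in the class 307 to under 357: L = 307, F = 20, f = 16, h = 50.
40th percentile ≈ 307 + ((26.4 − 20) / 16) × 50 = 327.0000

327.00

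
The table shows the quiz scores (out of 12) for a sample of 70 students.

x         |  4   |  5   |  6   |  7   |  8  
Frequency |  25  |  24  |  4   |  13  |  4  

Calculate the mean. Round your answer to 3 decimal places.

5.243

Values: 4, 5, 6, 7, 8
Σfx = 25×4 + 24×5 + 4×6 + 13×7 + 4×8 = 367
n = Σf = 70
Mean = 367 / 70 = 5.2429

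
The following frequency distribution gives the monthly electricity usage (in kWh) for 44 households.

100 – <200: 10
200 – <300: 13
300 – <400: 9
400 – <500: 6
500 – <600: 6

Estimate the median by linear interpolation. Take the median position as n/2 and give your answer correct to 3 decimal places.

292.308

Cumulative frequencies: 10, 23, 32, 38, 44
n = 44; position = n/2 = 22.
This falls in the class 200 – <300: L = 200, F = 10, f = 13, h = 100.
Median ≈ 200 + ((22 − 10) / 13) × 100 = 292.3077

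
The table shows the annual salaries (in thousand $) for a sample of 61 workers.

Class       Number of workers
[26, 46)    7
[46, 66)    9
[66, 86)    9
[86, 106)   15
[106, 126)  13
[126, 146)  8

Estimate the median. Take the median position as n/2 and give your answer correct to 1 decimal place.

Cumulative frequencies: 7, 16, 25, 40, 53, 61
n = 61; position = n/2 = 30.5.
This falls in the class [86, 106): L = 86, F = 25, f = 15, h = 20.
Median ≈ 86 + ((30.5 − 25) / 15) × 20 = 93.3333

93.3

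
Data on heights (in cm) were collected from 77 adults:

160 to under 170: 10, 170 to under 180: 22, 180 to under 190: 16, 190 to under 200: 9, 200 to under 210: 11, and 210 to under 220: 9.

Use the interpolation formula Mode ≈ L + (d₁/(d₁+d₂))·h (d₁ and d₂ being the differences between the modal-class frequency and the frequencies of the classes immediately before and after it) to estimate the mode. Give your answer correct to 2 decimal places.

Modal class: 170 to under 180 (highest frequency 22).
d₁ = 22 − 10 = 12, d₂ = 22 − 16 = 6
Mode ≈ 170 + (12/(12+6)) × 10 = 170 + 6.6667 = 176.6667

176.67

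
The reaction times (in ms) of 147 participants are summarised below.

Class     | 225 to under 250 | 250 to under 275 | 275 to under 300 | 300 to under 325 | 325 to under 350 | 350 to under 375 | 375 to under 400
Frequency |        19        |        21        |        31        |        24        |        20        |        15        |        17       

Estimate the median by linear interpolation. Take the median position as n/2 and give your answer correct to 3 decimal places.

Cumulative frequencies: 19, 40, 71, 95, 115, 130, 147
n = 147; position = n/2 = 73.5.
This falls in the class 300 to under 325: L = 300, F = 71, f = 24, h = 25.
Median ≈ 300 + ((73.5 − 71) / 24) × 25 = 302.6042

302.604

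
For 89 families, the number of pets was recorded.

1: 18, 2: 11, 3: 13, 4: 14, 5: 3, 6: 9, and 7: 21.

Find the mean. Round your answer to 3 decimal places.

Values: 1, 2, 3, 4, 5, 6, 7
Σfx = 18×1 + 11×2 + 13×3 + 14×4 + 3×5 + 9×6 + 21×7 = 351
n = Σf = 89
Mean = 351 / 89 = 3.9438

3.944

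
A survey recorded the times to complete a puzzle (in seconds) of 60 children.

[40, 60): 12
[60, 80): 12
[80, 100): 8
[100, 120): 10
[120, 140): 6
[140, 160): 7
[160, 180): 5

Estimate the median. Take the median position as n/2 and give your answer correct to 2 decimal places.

Cumulative frequencies: 12, 24, 32, 42, 48, 55, 60
n = 60; position = n/2 = 30.
This falls in the class [80, 100): L = 80, F = 24, f = 8, h = 20.
Median ≈ 80 + ((30 − 24) / 8) × 20 = 95.0000

95.00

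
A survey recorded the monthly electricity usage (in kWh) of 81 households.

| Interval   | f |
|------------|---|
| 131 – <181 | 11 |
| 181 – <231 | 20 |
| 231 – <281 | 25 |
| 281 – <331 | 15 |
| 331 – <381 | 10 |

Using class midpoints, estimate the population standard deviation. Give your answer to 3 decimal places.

60.450

Midpoints: 156, 206, 256, 306, 356
n = 81, Σfm = 20386, mean = 251.6790
Σfm² = 5426716
Σf(m − x̄)² = Σfm² − (Σfm)²/n = 5426716 − 20386²/81 = 295987.6543
Population variance = 295987.6543 / 81 = 3654.1686
Standard deviation = √3654.1686 = 60.4497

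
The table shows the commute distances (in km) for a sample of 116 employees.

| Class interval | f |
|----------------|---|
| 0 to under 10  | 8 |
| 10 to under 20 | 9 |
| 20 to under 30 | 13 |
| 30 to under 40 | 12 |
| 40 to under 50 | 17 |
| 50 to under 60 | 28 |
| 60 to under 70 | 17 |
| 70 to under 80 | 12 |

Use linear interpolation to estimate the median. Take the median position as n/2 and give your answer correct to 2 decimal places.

49.41

Cumulative frequencies: 8, 17, 30, 42, 59, 87, 104, 116
n = 116; position = n/2 = 58.
This falls in the class 40 to under 50: L = 40, F = 42, f = 17, h = 10.
Median ≈ 40 + ((58 − 42) / 17) × 10 = 49.4118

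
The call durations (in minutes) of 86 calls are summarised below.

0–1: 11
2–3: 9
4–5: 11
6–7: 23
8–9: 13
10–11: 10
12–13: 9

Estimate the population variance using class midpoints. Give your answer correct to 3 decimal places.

Midpoints: 0.5, 2.5, 4.5, 6.5, 8.5, 10.5, 12.5
n = 86, Σfm = 555, mean = 6.4535
Σfm² = 4701.5
Σf(m − x̄)² = Σfm² − (Σfm)²/n = 4701.5 − 555²/86 = 1119.8140
Population variance = 1119.8140 / 86 = 13.0211

13.021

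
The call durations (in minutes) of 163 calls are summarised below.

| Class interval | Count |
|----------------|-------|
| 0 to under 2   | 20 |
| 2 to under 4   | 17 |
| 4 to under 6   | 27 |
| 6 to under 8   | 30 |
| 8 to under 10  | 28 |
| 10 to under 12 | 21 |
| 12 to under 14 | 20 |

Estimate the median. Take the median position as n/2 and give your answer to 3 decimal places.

Cumulative frequencies: 20, 37, 64, 94, 122, 143, 163
n = 163; position = n/2 = 81.5.
This falls in the class 6 to under 8: L = 6, F = 64, f = 30, h = 2.
Median ≈ 6 + ((81.5 − 64) / 30) × 2 = 7.1667

7.167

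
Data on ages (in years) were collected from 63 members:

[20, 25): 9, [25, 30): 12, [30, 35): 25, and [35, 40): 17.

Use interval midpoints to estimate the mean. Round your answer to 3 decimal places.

31.468

Midpoints: 22.5, 27.5, 32.5, 37.5
Σfm = 9×22.5 + 12×27.5 + 25×32.5 + 17×37.5 = 1982.5
n = Σf = 63
Mean = 1982.5 / 63 = 31.4683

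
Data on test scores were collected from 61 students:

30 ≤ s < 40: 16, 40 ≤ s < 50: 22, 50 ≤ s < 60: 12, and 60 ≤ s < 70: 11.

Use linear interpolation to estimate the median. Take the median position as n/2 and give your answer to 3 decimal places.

Cumulative frequencies: 16, 38, 50, 61
n = 61; position = n/2 = 30.5.
This falls in the class 40 ≤ s < 50: L = 40, F = 16, f = 22, h = 10.
Median ≈ 40 + ((30.5 − 16) / 22) × 10 = 46.5909

46.591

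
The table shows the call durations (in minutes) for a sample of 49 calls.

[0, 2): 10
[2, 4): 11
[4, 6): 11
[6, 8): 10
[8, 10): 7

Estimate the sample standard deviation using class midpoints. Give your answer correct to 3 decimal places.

Midpoints: 1, 3, 5, 7, 9
n = 49, Σfm = 231, mean = 4.7143
Σfm² = 1441
Σf(m − x̄)² = Σfm² − (Σfm)²/n = 1441 − 231²/49 = 352.0000
Sample variance = 352.0000 / 48 = 7.3333
Standard deviation = √7.3333 = 2.7080

2.708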